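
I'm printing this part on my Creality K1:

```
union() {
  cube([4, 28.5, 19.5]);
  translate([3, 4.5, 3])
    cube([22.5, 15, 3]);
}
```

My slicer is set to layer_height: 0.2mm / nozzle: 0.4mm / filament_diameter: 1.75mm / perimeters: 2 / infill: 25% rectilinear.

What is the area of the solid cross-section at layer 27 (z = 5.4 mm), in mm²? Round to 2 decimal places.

At z = 5.4 mm: the 4×28.5 cube contributes its full rectangle (area 114.00 mm²); the 22.5×15 cube at (3, 4.5) contributes its full rectangle (area 337.50 mm²); Taking the union: the regions partially overlap — summed areas 451.50 mm² minus the doubly-counted overlap 15.00 mm² gives 436.50 mm² — area = 436.50 mm². Overall, the cross-section is a single solid region. Net area = 436.50 mm².

436.50 mm²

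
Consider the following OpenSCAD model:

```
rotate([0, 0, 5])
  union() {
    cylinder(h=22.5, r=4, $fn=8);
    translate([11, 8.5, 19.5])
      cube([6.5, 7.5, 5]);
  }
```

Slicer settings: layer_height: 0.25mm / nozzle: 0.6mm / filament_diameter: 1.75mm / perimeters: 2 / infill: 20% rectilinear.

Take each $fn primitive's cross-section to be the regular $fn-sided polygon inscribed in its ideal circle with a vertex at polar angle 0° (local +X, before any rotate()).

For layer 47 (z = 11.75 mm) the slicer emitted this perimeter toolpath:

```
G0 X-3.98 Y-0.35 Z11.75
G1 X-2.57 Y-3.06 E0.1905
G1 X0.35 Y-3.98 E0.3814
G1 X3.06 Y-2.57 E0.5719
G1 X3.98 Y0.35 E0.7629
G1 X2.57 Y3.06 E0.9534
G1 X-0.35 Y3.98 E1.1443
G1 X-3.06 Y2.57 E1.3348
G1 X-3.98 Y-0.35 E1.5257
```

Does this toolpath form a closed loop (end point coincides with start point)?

Start point (G0): (-3.98, -0.35). End point (last G1): the path returns to the start — closed.

yes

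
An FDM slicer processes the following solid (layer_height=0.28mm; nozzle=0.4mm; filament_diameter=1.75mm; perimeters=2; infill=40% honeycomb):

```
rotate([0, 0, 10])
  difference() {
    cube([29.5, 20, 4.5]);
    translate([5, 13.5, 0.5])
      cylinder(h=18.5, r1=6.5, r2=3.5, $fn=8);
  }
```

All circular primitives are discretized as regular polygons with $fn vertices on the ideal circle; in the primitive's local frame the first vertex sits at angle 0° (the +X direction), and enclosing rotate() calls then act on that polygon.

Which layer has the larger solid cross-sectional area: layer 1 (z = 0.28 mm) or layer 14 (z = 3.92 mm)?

Layer 1 (z = 0.28): the 29.5×20 cube contributes its full rectangle (area 590.00 mm²); the cone at (5, 13.5) does not reach this height (z outside [0.5, 19]); After the difference (first − rest): none of the subtracted shapes is present at this height, so the 29.5×20 cube is unchanged — area = 590.00 mm²; (rotated 10° about Z; rotation is an isometry so areas/perimeters/island counts are preserved). So its area = 590.00 mm². Layer 14 (z = 3.92): the cube (footprint 29.5×20) is included at this height (area 590.00 mm²); the cone at (5, 13.5) contributes a regular 8-gon of circumradius 5.945 (interpolated between r1=6.5 and r2=3.5 at t=0.185) (area = (8/2)·5.945²·sin(360°/8) = 99.98 mm²); Taking the first minus the rest: starting from the 29.5×20 cube (590.00 mm²), the cone at (5, 13.5) partially overlaps it — only the 97.82 mm² overlap (of its 99.98 mm²) is removed, clipping the outline — area = 492.18 mm²; (whole slice rotated 10° about Z — lengths, areas and connectivity unchanged). So its area = 492.18 mm². Layer 1 is larger (590.00 vs 492.18 mm²).

layer 1 (z = 0.28 mm)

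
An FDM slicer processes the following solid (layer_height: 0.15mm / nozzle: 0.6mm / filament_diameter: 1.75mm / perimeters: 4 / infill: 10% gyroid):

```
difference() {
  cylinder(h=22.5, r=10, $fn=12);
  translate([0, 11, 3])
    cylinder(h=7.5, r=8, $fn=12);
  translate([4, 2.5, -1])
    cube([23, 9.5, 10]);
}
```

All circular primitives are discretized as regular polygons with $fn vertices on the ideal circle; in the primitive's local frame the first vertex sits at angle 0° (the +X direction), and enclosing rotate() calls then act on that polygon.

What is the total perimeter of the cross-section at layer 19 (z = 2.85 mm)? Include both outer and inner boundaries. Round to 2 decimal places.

At z = 2.85 mm: the r=10 cylinder contributes a regular 12-gon of circumradius 10 (perimeter = 2·12·10.000·sin(180°/12) = 62.12 mm); the cylinder at (0, 11) does not reach this height (z outside [3, 10.5]); the cube at (4, 2.5) (footprint 23×9.5) is included at this height (perimeter 65.00 mm); Taking the first minus the rest: starting from the r=10 cylinder, the 23×9.5 cube at (4, 2.5) partially overlaps it — only the 22.98 mm² overlap (of its 218.50 mm²) is removed, clipping the outline — boundary = 65.08 mm. Overall, the cross-section is a single solid region. Total boundary length (outer) = 65.08 mm.

65.08 mm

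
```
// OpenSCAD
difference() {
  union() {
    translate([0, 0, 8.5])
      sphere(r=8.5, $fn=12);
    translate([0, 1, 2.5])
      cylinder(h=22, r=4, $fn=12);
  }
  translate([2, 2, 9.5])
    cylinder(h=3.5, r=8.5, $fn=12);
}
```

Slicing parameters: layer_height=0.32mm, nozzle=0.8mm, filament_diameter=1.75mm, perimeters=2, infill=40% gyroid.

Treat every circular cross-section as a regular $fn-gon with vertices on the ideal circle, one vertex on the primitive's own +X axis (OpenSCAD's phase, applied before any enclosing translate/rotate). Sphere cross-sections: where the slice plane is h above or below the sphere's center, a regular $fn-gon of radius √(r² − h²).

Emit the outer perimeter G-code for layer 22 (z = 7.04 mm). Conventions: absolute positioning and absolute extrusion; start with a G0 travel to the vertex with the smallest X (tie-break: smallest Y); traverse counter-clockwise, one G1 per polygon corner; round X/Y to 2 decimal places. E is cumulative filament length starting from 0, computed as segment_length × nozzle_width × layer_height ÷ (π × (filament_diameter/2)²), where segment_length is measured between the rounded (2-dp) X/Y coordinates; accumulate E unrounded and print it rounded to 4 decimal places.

G0 X-8.37 Y0.00 Z7.04
G1 X-7.25 Y-4.19 E0.4616
G1 X-4.19 Y-7.25 E0.9222
G1 X0.00 Y-8.37 E1.3838
G1 X4.19 Y-7.25 E1.8454
G1 X7.25 Y-4.19 E2.3060
G1 X8.37 Y0.00 E2.7676
G1 X7.25 Y4.19 E3.2292
G1 X4.19 Y7.25 E3.6898
G1 X0.00 Y8.37 E4.1514
G1 X-4.19 Y7.25 E4.6130
G1 X-7.25 Y4.19 E5.0736
G1 X-8.37 Y0.00 E5.5352

At z = 7.04 mm: the r=8.5 sphere contributes a regular 12-gon of circumradius √(8.5²−1.46²) = 8.374; the r=4 cylinder at (0, 1) contributes a regular 12-gon of circumradius 4; Merging all regions: the r=4 cylinder at (0, 1) lies entirely inside the r=8.5 sphere, so the union is just the r=8.5 sphere — 1 connected region; the cylinder at (2, 2) does not reach this height (z outside [9.5, 13]); After the difference (first − rest): none of the subtracted shapes is present at this height, so the result so far is unchanged — 1 connected region. The outline is a single polygon with 12 vertices. Extrusion per mm of travel: 0.8 × 0.32 / (π × 0.875²) = 0.106432. Accumulating E over each segment gives final E = 5.5352.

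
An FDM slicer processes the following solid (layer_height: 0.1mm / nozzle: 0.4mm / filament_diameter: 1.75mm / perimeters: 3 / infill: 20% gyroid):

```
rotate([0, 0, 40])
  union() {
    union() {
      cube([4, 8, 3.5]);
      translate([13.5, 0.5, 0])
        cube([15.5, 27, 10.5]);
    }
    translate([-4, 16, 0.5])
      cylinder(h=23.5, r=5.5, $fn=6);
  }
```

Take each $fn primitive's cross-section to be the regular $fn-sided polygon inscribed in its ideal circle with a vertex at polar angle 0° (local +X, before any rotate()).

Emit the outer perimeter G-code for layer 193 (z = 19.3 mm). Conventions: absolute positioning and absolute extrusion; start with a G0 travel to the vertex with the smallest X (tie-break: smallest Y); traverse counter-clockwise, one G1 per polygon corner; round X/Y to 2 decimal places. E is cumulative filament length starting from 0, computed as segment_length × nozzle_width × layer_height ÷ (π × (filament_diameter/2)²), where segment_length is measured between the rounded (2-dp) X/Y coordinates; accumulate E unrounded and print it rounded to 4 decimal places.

G0 X-18.52 Y11.57 Z19.30
G1 X-17.56 Y6.15 E0.0915
G1 X-12.39 Y4.27 E0.1830
G1 X-8.18 Y7.80 E0.2744
G1 X-9.14 Y13.22 E0.3659
G1 X-14.30 Y15.10 E0.4573
G1 X-18.52 Y11.57 E0.5488

At z = 19.3 mm: the cube is absent (z outside [0, 3.5]); the cube at (13.5, 0.5) is absent (z outside [0, 10.5]); Combining (union): nothing is present at this height; the r=5.5 cylinder at (-4, 16) gives a regular 6-gon of circumradius 5.5 (constant along its height); Merging all regions: only the r=5.5 cylinder at (-4, 16) is present, so the union is just that shape — 1 connected region; (whole slice rotated 40° about Z — lengths, areas and connectivity unchanged). The outline is a single polygon with 6 vertices. Extrusion per mm of travel: 0.4 × 0.1 / (π × 0.875²) = 0.016630. Accumulating E over each segment gives final E = 0.5488.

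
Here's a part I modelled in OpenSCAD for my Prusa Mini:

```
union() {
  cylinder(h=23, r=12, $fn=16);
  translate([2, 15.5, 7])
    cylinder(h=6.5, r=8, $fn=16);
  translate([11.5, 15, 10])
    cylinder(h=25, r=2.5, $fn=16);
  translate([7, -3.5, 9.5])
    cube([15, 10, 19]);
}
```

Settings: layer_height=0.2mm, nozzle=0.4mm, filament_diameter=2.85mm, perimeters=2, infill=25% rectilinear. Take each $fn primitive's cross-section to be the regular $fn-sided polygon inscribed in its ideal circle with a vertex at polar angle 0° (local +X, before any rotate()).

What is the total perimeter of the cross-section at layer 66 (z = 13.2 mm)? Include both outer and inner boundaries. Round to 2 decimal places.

130.23 mm

At z = 13.2 mm: the r=12 cylinder contributes a regular 16-gon of circumradius 12 (perimeter = 2·16·12.000·sin(180°/16) = 74.91 mm); the r=8 cylinder at (2, 15.5) gives a regular 16-gon of circumradius 8 (constant along its height) (perimeter = 2·16·8.000·sin(180°/16) = 49.94 mm); the cylinder at (11.5, 15): section is a regular 16-gon, circumradius r=2.5 (perimeter = 2·16·2.500·sin(180°/16) = 15.61 mm); the cube at (7, -3.5) (footprint 15×10) is included at this height (perimeter 50.00 mm); Merging all regions: the regions partially overlap (shared area 78.54 mm²), so the edge portions inside another operand are dropped and the merged outline is re-measured after clipping — boundary = 130.23 mm. Overall, the cross-section is a single solid region. Total boundary length (outer) = 130.23 mm.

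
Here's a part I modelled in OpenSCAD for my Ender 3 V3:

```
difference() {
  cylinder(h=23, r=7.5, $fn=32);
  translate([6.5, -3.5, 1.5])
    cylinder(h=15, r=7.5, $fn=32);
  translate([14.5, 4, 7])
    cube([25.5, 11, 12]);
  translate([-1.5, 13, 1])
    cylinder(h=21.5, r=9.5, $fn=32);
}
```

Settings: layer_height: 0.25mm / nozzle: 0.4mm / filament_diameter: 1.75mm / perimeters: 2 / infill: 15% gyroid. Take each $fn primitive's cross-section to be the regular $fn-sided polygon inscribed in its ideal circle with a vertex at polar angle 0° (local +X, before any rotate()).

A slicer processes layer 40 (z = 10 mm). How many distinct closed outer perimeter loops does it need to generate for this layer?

At z = 10 mm: the r=7.5 cylinder gives a regular 32-gon of circumradius 7.5 (constant along its height); the r=7.5 cylinder at (6.5, -3.5) contributes a regular 32-gon of circumradius 7.5; the cube at (14.5, 4) is present — its section is the full 25.5×11 rectangle; the r=9.5 cylinder at (-1.5, 13) gives a regular 32-gon of circumradius 9.5 (constant along its height); After the difference (first − rest): starting from the r=7.5 cylinder, the r=7.5 cylinder at (6.5, -3.5) partially overlaps it — only the 69.85 mm² overlap (of its 175.58 mm²) is removed, clipping the outline; the 25.5×11 cube at (14.5, 4) misses the remaining region (no effect); the r=9.5 cylinder at (-1.5, 13) partially overlaps it — only the 28.13 mm² overlap (of its 281.71 mm²) is removed, clipping the outline — 1 connected region. The result has 1 disconnected region.

1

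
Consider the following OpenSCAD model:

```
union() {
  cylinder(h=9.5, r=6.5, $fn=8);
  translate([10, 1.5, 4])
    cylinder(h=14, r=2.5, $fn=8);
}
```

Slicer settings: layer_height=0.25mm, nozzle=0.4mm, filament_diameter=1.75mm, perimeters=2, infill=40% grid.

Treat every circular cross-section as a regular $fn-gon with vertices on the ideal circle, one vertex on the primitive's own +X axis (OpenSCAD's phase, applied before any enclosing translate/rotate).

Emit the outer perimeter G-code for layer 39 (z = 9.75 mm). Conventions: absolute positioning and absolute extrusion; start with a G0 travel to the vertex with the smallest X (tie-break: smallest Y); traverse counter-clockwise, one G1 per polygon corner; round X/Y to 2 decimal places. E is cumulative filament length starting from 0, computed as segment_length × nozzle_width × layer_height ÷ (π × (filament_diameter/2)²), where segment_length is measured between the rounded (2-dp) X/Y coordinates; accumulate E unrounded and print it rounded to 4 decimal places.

G0 X7.50 Y1.50 Z9.75
G1 X8.23 Y-0.27 E0.0796
G1 X10.00 Y-1.00 E0.1592
G1 X11.77 Y-0.27 E0.2388
G1 X12.50 Y1.50 E0.3184
G1 X11.77 Y3.27 E0.3980
G1 X10.00 Y4.00 E0.4776
G1 X8.23 Y3.27 E0.5572
G1 X7.50 Y1.50 E0.6368

At z = 9.75 mm: the cylinder is not intersected at this z (z outside [0, 9.5]); the r=2.5 cylinder at (10, 1.5) contributes a regular 8-gon of circumradius 2.5; Combining (union): only the r=2.5 cylinder at (10, 1.5) is present, so the union is just that shape — 1 connected region. The outline is a single polygon with 8 vertices. Extrusion per mm of travel: 0.4 × 0.25 / (π × 0.875²) = 0.041575. Accumulating E over each segment gives final E = 0.6368.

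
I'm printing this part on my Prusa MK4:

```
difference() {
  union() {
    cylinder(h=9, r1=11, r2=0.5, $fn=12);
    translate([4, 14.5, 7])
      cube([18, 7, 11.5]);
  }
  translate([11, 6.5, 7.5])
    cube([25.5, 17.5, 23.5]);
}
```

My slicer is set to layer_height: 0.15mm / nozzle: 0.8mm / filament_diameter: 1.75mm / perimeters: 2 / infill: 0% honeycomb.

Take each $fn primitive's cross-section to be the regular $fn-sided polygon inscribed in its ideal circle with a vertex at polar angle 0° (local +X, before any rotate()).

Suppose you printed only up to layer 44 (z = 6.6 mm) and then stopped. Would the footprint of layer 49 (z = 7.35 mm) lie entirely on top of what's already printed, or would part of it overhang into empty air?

part overhangs

Compare the two slices. At z = 6.6: the cone (r1=11→r2=0.5) has section circumradius 3.300 here — a regular 12-gon (area = (12/2)·3.300²·sin(360°/12) = 32.67 mm²); the cube at (4, 14.5) does not reach this height (z outside [7, 18.5]); Merging all regions: only the cone is present, so the union is just that shape — area = 32.67 mm²; the cube at (11, 6.5) does not reach this height (z outside [7.5, 31]); After the difference (first − rest): none of the subtracted shapes is present at this height, so the result so far is unchanged — area = 32.67 mm². At z = 7.35: the cone (r1=11→r2=0.5) has section circumradius 2.425 here — a regular 12-gon (area = (12/2)·2.425²·sin(360°/12) = 17.64 mm²); the cube at (4, 14.5) (footprint 18×7) is included at this height (area 126.00 mm²); Merging all regions: the 2 present regions are separate (no shared area or edge), so areas and boundary lengths simply add and each stays a separate island — area = 143.64 mm²; the cube at (11, 6.5) is not intersected at this z (z outside [7.5, 31]); Subtracting the remaining from the first: none of the subtracted shapes is present at this height, so that combined region is unchanged — area = 143.64 mm². Checking containment: at z = 7.35 the cross-section extends beyond the z = 6.6 cross-section by about 126.00 mm².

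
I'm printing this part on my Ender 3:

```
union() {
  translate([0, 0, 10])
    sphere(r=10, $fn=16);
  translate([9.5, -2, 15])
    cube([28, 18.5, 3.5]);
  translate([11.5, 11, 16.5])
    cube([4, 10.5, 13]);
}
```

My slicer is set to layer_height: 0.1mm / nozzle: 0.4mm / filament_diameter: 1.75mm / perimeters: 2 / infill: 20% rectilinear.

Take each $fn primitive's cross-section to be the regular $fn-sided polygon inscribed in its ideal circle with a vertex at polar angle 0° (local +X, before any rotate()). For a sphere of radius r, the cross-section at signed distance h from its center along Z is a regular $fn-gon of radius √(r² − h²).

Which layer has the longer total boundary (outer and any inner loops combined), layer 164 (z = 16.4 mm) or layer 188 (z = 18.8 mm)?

Layer 164 (z = 16.4): the r=10 sphere slices to a regular 16-gon of circumradius 7.684 (√(r²−h²) with h=6.4 from center) (perimeter = 2·16·7.684·sin(180°/16) = 47.97 mm); the cube at (9.5, -2) is present — its section is the full 28×18.5 rectangle (perimeter 93.00 mm); the cube at (11.5, 11) is not intersected at this z (z outside [16.5, 29.5]); Merging all regions: the 2 present regions are separate (no shared area or edge), so areas and boundary lengths simply add and each stays a separate island — boundary = 140.97 mm. So its perimeter = 140.97 mm. Layer 188 (z = 18.8): the sphere: section is a regular 16-gon, circumradius = √(r²−h²) = √(10²−8.8²) = 4.750 (perimeter = 2·16·4.750·sin(180°/16) = 29.65 mm); the cube at (9.5, -2) is not intersected at this z (z outside [15, 18.5]); the cube at (11.5, 11) (footprint 4×10.5) is included at this height (perimeter 29.00 mm); Combining (union): the 2 present regions are separate (no shared area or edge), so areas and boundary lengths simply add and each stays a separate island — boundary = 58.65 mm. So its perimeter = 58.65 mm. Layer 164 is larger (140.97 vs 58.65 mm).

layer 164 (z = 16.4 mm)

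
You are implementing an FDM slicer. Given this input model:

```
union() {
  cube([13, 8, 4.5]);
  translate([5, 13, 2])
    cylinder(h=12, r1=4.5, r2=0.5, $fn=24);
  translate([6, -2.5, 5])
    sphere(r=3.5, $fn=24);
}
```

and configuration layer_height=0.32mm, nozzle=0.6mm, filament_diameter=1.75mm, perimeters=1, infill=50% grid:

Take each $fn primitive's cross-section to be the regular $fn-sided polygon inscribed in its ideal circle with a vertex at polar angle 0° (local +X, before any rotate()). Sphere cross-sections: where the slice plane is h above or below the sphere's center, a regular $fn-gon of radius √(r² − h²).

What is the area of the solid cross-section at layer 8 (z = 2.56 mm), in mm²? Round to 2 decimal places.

At z = 2.56 mm: the cube is present — its section is the full 13×8 rectangle (area 104.00 mm²); the cone at (5, 13) (r1=4.5→r2=0.5) has section circumradius 4.313 here — a regular 24-gon (area = (24/2)·4.313²·sin(360°/24) = 57.78 mm²); the r=3.5 sphere at (6, -2.5) contributes a regular 24-gon of circumradius √(3.5²−2.44²) = 2.509 (area = (24/2)·2.509²·sin(360°/24) = 19.56 mm²); Merging all regions: the regions partially overlap — summed areas 181.34 mm² minus the doubly-counted overlap 0.00 mm² gives 181.34 mm² — area = 181.34 mm². Overall, the cross-section has 2 separate islands. Net area = 181.34 mm².

181.34 mm²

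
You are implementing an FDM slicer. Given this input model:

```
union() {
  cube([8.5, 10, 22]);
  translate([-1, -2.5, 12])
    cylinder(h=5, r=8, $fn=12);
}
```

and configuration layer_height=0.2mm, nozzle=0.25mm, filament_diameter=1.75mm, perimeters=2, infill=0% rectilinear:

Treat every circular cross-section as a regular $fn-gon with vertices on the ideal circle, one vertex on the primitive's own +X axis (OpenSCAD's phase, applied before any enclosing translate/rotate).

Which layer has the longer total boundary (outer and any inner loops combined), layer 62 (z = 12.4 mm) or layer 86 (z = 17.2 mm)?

layer 62 (z = 12.4 mm)

Layer 62 (z = 12.4): the 8.5×10 cube contributes its full rectangle (perimeter 37.00 mm); the cylinder at (-1, -2.5): section is a regular 12-gon, circumradius r=8 (perimeter = 2·12·8.000·sin(180°/12) = 49.69 mm); Taking the union: the regions partially overlap (shared area 23.47 mm²), so the edge portions inside another operand are dropped and the merged outline is re-measured after clipping — boundary = 66.33 mm. So its perimeter = 66.33 mm. Layer 86 (z = 17.2): the 8.5×10 cube contributes its full rectangle (perimeter 37.00 mm); the cylinder at (-1, -2.5) is absent (z outside [12, 17]); Combining (union): only the 8.5×10 cube is present, so the union is just that shape — boundary = 37.00 mm. So its perimeter = 37.00 mm. Layer 62 is larger (66.33 vs 37.00 mm).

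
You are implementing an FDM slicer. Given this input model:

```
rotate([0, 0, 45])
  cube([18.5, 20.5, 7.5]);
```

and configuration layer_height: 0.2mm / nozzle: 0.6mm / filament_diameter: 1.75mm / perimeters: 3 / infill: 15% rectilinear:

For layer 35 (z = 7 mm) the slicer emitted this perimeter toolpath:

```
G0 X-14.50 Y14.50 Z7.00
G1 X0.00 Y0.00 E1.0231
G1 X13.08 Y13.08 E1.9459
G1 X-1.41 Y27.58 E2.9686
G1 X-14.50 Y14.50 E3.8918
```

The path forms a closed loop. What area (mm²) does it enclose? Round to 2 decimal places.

Apply the shoelace formula to the sequence of (X, Y) vertices; enclosed area = 379.33 mm².

379.33 mm²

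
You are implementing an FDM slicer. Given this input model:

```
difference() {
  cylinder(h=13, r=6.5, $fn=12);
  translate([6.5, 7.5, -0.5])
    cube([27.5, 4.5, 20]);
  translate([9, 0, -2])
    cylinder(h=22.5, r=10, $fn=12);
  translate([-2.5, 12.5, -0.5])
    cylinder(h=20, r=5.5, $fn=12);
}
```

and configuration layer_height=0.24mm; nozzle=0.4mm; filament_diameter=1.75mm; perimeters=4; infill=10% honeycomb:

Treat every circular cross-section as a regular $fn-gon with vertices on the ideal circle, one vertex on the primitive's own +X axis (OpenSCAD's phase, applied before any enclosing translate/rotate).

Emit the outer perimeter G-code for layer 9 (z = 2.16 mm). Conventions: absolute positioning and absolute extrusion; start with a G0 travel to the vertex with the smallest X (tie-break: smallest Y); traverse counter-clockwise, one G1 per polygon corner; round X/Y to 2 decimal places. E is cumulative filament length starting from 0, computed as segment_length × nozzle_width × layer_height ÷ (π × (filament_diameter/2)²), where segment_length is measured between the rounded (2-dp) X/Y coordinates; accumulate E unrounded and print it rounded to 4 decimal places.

At z = 2.16 mm: the cylinder: section is a regular 12-gon, circumradius r=6.5; the 27.5×4.5 cube at (6.5, 7.5) contributes its full rectangle; the r=10 cylinder at (9, 0) gives a regular 12-gon of circumradius 10 (constant along its height); the r=5.5 cylinder at (-2.5, 12.5) contributes a regular 12-gon of circumradius 5.5; Taking the first minus the rest: starting from the r=6.5 cylinder, the 27.5×4.5 cube at (6.5, 7.5) misses the remaining region (no effect); the r=10 cylinder at (9, 0) partially overlaps it — only the 64.12 mm² overlap (of its 300.00 mm²) is removed, clipping the outline; the r=5.5 cylinder at (-2.5, 12.5) misses the remaining region (no effect) — 1 connected region. The outline is a single polygon with 12 vertices. Extrusion per mm of travel: 0.4 × 0.24 / (π × 0.875²) = 0.039912. Accumulating E over each segment gives final E = 1.4642.

G0 X-6.50 Y0.00 Z2.16
G1 X-5.63 Y-3.25 E0.1343
G1 X-3.25 Y-5.63 E0.2686
G1 X0.00 Y-6.50 E0.4029
G1 X1.45 Y-6.11 E0.4628
G1 X0.34 Y-5.00 E0.5255
G1 X-1.00 Y0.00 E0.7321
G1 X0.34 Y5.00 E0.9387
G1 X1.45 Y6.11 E1.0013
G1 X0.00 Y6.50 E1.0613
G1 X-3.25 Y5.63 E1.1956
G1 X-5.63 Y3.25 E1.3299
G1 X-6.50 Y0.00 E1.4642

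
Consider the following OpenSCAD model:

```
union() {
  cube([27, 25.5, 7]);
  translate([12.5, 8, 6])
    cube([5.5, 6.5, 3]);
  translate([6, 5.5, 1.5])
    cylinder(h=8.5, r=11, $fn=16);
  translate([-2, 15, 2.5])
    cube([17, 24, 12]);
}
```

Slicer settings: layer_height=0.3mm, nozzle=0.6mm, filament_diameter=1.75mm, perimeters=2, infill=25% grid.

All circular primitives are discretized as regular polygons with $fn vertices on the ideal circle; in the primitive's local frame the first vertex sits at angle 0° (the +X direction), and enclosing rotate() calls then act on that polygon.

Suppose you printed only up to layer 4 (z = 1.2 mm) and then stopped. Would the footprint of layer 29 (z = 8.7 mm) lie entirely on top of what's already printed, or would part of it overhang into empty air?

part overhangs

Compare the two slices. At z = 1.2: the cube is present — its section is the full 27×25.5 rectangle (area 688.50 mm²); the cube at (12.5, 8) is not intersected at this z (z outside [6, 9]); the cylinder at (6, 5.5) does not reach this height (z outside [1.5, 10]); the cube at (-2, 15) is absent (z outside [2.5, 14.5]); Combining (union): only the 27×25.5 cube is present, so the union is just that shape — area = 688.50 mm². At z = 8.7: the cube is absent (z outside [0, 7]); the 5.5×6.5 cube at (12.5, 8) contributes its full rectangle (area 35.75 mm²); the r=11 cylinder at (6, 5.5) gives a regular 16-gon of circumradius 11 (constant along its height) (area = (16/2)·11.000²·sin(360°/16) = 370.44 mm²); the cube at (-2, 15) is present — its section is the full 17×24 rectangle (area 408.00 mm²); Merging all regions: the regions partially overlap — summed areas 814.19 mm² minus the doubly-counted overlap 25.68 mm² gives 788.51 mm² — area = 788.51 mm². Checking containment: at z = 8.7 the cross-section extends beyond the z = 1.2 cross-section by about 376.56 mm².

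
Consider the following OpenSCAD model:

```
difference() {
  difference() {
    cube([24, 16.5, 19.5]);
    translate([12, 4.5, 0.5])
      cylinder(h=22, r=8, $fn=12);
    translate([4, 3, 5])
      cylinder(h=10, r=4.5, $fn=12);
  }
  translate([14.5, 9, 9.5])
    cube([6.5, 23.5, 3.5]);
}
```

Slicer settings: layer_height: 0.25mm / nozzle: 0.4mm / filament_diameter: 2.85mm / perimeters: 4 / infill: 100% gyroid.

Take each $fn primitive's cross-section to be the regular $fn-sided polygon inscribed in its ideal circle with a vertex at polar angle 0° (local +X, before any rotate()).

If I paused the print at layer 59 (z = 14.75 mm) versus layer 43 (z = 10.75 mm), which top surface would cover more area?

layer 59 (z = 14.75 mm)

Layer 59 (z = 14.75): the 24×16.5 cube contributes its full rectangle (area 396.00 mm²); the r=8 cylinder at (12, 4.5) contributes a regular 12-gon of circumradius 8 (area = (12/2)·8.000²·sin(360°/12) = 192.00 mm²); the cylinder at (4, 3): section is a regular 12-gon, circumradius r=4.5 (area = (12/2)·4.500²·sin(360°/12) = 60.75 mm²); Taking the first minus the rest: starting from the 24×16.5 cube (396.00 mm²), the r=8 cylinder at (12, 4.5) partially overlaps it — only the 162.39 mm² overlap (of its 192.00 mm²) is removed, clipping the outline; the r=4.5 cylinder at (4, 3) partially overlaps it — only the 30.27 mm² overlap (of its 60.75 mm²) is removed, clipping the outline — area = 203.34 mm²; the cube at (14.5, 9) is not intersected at this z (z outside [9.5, 13]); Subtracting the remaining from the first: none of the subtracted shapes is present at this height, so that combined region is unchanged — area = 203.34 mm². So its area = 203.34 mm². Layer 43 (z = 10.75): the 24×16.5 cube contributes its full rectangle (area 396.00 mm²); the r=8 cylinder at (12, 4.5) contributes a regular 12-gon of circumradius 8 (area = (12/2)·8.000²·sin(360°/12) = 192.00 mm²); the r=4.5 cylinder at (4, 3) gives a regular 12-gon of circumradius 4.5 (constant along its height) (area = (12/2)·4.500²·sin(360°/12) = 60.75 mm²); After the difference (first − rest): starting from the 24×16.5 cube (396.00 mm²), the r=8 cylinder at (12, 4.5) partially overlaps it — only the 162.39 mm² overlap (of its 192.00 mm²) is removed, clipping the outline; the r=4.5 cylinder at (4, 3) partially overlaps it — only the 30.27 mm² overlap (of its 60.75 mm²) is removed, clipping the outline — area = 203.34 mm²; the 6.5×23.5 cube at (14.5, 9) contributes its full rectangle (area 152.75 mm²); Taking the first minus the rest: starting from the result so far (203.34 mm²), the 6.5×23.5 cube at (14.5, 9) partially overlaps it — only the 41.86 mm² overlap (of its 152.75 mm²) is removed, clipping the outline — area = 161.48 mm². So its area = 161.48 mm². Layer 59 is larger (203.34 vs 161.48 mm²).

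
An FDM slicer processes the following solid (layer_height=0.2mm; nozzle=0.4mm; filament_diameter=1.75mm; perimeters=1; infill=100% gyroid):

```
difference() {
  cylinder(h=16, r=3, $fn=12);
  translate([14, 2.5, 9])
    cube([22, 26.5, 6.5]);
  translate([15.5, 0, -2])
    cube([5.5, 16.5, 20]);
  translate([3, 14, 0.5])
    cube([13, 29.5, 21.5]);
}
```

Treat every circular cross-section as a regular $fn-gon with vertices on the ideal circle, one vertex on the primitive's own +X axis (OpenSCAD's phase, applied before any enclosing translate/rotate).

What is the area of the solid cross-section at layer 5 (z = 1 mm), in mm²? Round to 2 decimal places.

At z = 1 mm: the r=3 cylinder contributes a regular 12-gon of circumradius 3 (area = (12/2)·3.000²·sin(360°/12) = 27.00 mm²); the cube at (14, 2.5) does not reach this height (z outside [9, 15.5]); the 5.5×16.5 cube at (15.5, 0) contributes its full rectangle (area 90.75 mm²); the cube at (3, 14) (footprint 13×29.5) is included at this height (area 383.50 mm²); Taking the first minus the rest: starting from the r=3 cylinder (27.00 mm²), the 5.5×16.5 cube at (15.5, 0) misses the remaining region (no effect); the 13×29.5 cube at (3, 14) misses the remaining region (no effect) — area = 27.00 mm². Overall, the cross-section is a single solid region. Net area = 27.00 mm².

27.00 mm²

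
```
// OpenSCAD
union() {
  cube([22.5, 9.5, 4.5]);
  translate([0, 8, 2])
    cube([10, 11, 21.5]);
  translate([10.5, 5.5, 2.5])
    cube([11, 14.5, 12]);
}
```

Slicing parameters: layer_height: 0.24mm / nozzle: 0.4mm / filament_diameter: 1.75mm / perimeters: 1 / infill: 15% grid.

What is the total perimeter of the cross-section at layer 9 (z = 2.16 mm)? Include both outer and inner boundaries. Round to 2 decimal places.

At z = 2.16 mm: the 22.5×9.5 cube contributes its full rectangle (perimeter 64.00 mm); the 10×11 cube at (0, 8) contributes its full rectangle (perimeter 42.00 mm); the cube at (10.5, 5.5) does not reach this height (z outside [2.5, 14.5]); Taking the union: the regions partially overlap (shared area 15.00 mm²), so the edge portions inside another operand are dropped and the merged outline is re-measured after clipping — boundary = 83.00 mm. Overall, the cross-section is a single solid region. Total boundary length (outer) = 83.00 mm.

83.00 mm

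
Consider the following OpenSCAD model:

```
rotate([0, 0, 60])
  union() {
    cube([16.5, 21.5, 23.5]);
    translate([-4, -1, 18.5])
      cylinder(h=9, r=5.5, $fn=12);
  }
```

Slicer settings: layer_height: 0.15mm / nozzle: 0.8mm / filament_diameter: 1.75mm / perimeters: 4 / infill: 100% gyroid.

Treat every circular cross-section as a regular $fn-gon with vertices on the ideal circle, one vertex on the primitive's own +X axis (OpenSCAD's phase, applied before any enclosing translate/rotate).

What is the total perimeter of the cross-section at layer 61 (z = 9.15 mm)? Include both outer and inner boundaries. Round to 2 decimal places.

76.00 mm

At z = 9.15 mm: the cube is present — its section is the full 16.5×21.5 rectangle (perimeter 76.00 mm); the cylinder at (-4, -1) is not intersected at this z (z outside [18.5, 27.5]); Combining (union): only the 16.5×21.5 cube is present, so the union is just that shape — boundary = 76.00 mm; (rotated 60° about Z; rotation is an isometry so areas/perimeters/island counts are preserved). Overall, the cross-section is a single solid region. Total boundary length (outer) = 76.00 mm.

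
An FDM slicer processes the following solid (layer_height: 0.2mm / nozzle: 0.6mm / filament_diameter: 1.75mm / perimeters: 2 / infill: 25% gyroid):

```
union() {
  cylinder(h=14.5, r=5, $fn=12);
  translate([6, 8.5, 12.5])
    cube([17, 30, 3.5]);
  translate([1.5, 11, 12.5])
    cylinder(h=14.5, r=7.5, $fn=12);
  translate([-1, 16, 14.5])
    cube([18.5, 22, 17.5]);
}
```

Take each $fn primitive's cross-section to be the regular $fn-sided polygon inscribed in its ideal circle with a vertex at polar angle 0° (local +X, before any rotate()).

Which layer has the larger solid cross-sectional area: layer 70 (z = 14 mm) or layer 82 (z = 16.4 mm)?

Layer 70 (z = 14): the r=5 cylinder contributes a regular 12-gon of circumradius 5 (area = (12/2)·5.000²·sin(360°/12) = 75.00 mm²); the cube at (6, 8.5) is present — its section is the full 17×30 rectangle (area 510.00 mm²); the cylinder at (1.5, 11): section is a regular 12-gon, circumradius r=7.5 (area = (12/2)·7.500²·sin(360°/12) = 168.75 mm²); the cube at (-1, 16) is absent (z outside [14.5, 32]); Combining (union): the regions partially overlap — summed areas 753.75 mm² minus the doubly-counted overlap 21.75 mm² gives 732.00 mm² — area = 732.00 mm². So its area = 732.00 mm². Layer 82 (z = 16.4): the cylinder is absent (z outside [0, 14.5]); the cube at (6, 8.5) is absent (z outside [12.5, 16]); the cylinder at (1.5, 11): section is a regular 12-gon, circumradius r=7.5 (area = (12/2)·7.500²·sin(360°/12) = 168.75 mm²); the cube at (-1, 16) is present — its section is the full 18.5×22 rectangle (area 407.00 mm²); Taking the union: the regions partially overlap — summed areas 575.75 mm² minus the doubly-counted overlap 14.02 mm² gives 561.73 mm² — area = 561.73 mm². So its area = 561.73 mm². Layer 70 is larger (732.00 vs 561.73 mm²).

layer 70 (z = 14 mm)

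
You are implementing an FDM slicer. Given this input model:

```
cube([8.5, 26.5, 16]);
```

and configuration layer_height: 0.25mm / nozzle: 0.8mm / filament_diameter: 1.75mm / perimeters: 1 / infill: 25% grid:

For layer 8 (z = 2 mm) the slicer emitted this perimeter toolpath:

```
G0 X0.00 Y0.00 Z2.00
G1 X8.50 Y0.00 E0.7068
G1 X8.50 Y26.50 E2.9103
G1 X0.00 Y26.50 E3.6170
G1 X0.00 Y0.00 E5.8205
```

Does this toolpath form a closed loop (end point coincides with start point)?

yes

Start point (G0): (0.00, 0.00). End point (last G1): the path returns to the start — closed.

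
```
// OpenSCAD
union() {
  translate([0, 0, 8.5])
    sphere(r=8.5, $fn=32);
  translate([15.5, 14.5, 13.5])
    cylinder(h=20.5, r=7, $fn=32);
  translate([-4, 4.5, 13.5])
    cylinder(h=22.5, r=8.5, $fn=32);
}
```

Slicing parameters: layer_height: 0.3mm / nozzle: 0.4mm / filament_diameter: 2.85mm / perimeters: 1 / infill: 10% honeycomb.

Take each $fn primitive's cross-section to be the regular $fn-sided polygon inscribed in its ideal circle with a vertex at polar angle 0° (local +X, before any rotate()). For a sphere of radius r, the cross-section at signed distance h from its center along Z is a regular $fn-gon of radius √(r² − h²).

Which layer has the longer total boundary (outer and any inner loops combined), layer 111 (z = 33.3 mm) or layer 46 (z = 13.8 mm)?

layer 46 (z = 13.8 mm)

Layer 111 (z = 33.3): the sphere is not intersected at this z (|z−center|=24.800 > r=8.5); the cylinder at (15.5, 14.5): section is a regular 32-gon, circumradius r=7 (perimeter = 2·32·7.000·sin(180°/32) = 43.91 mm); the r=8.5 cylinder at (-4, 4.5) gives a regular 32-gon of circumradius 8.5 (constant along its height) (perimeter = 2·32·8.500·sin(180°/32) = 53.32 mm); Combining (union): the 2 present regions are separate (no shared area or edge), so areas and boundary lengths simply add and each stays a separate island — boundary = 97.23 mm. So its perimeter = 97.23 mm. Layer 46 (z = 13.8): the r=8.5 sphere slices to a regular 32-gon of circumradius 6.645 (√(r²−h²) with h=5.3 from center) (perimeter = 2·32·6.645·sin(180°/32) = 41.69 mm); the cylinder at (15.5, 14.5): section is a regular 32-gon, circumradius r=7 (perimeter = 2·32·7.000·sin(180°/32) = 43.91 mm); the r=8.5 cylinder at (-4, 4.5) contributes a regular 32-gon of circumradius 8.5 (perimeter = 2·32·8.500·sin(180°/32) = 53.32 mm); Combining (union): the regions partially overlap (shared area 88.60 mm²), so the edge portions inside another operand are dropped and the merged outline is re-measured after clipping — boundary = 104.35 mm. So its perimeter = 104.35 mm. Layer 46 is larger (104.35 vs 97.23 mm).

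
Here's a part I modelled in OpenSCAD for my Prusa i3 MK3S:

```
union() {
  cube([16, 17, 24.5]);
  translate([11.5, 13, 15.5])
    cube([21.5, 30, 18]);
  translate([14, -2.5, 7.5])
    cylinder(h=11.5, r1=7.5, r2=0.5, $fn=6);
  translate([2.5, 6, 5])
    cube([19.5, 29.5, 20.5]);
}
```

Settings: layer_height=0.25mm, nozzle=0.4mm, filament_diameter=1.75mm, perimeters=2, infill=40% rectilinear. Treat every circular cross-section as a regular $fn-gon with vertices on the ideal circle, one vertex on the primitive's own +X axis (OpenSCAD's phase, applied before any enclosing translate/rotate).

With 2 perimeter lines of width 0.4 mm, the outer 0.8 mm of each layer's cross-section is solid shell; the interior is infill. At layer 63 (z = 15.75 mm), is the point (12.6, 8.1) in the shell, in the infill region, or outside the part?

infill

At z = 15.75 mm: the 16×17 cube contributes its full rectangle; the 21.5×30 cube at (11.5, 13) contributes its full rectangle; the cone at (14, -2.5): at t=0.717 of its height the radius interpolates to r₁+(r₂−r₁)t = 2.478, giving a regular 6-gon of that circumradius; the cube at (2.5, 6) is present — its section is the full 19.5×29.5 rectangle; Merging all regions: the regions partially overlap (shared area 384.75 mm²), so overlapping operands fuse into one piece — 2 connected regions. Overall, the cross-section has 2 separate islands. The nearest boundary edge runs (22.00, 6.00)→(16.00, 6.00); distance from the point to it = 4.00 mm. (Shell/infill is judged within the island containing the point — the largest one.) The point is inside the cross-section and 4.00 mm from the nearest boundary — more than the 0.8 mm shell width (2 × 0.4), so it's in the infill interior.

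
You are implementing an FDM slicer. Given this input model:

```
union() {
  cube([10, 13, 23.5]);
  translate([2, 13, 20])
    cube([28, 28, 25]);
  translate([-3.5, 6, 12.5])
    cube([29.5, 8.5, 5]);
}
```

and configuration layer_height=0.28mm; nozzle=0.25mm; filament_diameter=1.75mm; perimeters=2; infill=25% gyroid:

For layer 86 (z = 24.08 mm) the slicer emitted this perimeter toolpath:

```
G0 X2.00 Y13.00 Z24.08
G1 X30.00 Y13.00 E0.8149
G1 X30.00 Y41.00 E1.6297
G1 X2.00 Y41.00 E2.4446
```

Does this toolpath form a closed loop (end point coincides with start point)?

no

Start point (G0): (2.00, 13.00). End point (last G1): the path does not return to the start — open.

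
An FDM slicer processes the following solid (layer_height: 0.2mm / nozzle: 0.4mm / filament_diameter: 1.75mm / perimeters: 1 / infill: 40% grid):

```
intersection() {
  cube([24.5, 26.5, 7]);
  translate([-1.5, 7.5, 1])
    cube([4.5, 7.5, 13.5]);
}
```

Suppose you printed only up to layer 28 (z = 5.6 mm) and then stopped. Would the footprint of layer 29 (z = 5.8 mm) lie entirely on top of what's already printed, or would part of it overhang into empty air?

entirely on top

Compare the two slices. At z = 5.6: the 24.5×26.5 cube contributes its full rectangle (area 649.25 mm²); the cube at (-1.5, 7.5) (footprint 4.5×7.5) is included at this height (area 33.75 mm²); Keeping only the common overlap: the 4.5×7.5 cube at (-1.5, 7.5) partially overlaps the 24.5×26.5 cube; clipping to the common part keeps 22.50 mm² — area = 22.50 mm². At z = 5.8: the cube (footprint 24.5×26.5) is included at this height (area 649.25 mm²); the 4.5×7.5 cube at (-1.5, 7.5) contributes its full rectangle (area 33.75 mm²); Taking the intersection: the 4.5×7.5 cube at (-1.5, 7.5) partially overlaps the 24.5×26.5 cube; clipping to the common part keeps 22.50 mm² — area = 22.50 mm². Checking containment: the cross-section at z = 5.8 is a subset of the cross-section at z = 5.6.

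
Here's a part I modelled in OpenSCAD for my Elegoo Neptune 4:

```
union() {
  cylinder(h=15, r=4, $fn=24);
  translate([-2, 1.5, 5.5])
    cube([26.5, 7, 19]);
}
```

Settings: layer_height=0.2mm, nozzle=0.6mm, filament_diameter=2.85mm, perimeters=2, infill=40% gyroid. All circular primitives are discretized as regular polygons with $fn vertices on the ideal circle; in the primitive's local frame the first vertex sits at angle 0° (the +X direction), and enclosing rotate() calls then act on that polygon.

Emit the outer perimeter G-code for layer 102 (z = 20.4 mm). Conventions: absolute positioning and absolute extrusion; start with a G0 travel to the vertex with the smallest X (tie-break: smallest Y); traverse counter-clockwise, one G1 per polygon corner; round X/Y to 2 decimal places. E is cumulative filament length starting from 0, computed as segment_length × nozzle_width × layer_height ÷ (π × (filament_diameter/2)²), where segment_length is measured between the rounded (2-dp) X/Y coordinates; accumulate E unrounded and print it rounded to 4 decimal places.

G0 X-2.00 Y1.50 Z20.40
G1 X24.50 Y1.50 E0.4985
G1 X24.50 Y8.50 E0.6302
G1 X-2.00 Y8.50 E1.1286
G1 X-2.00 Y1.50 E1.2603

At z = 20.4 mm: the cylinder does not reach this height (z outside [0, 15]); the cube at (-2, 1.5) is present — its section is the full 26.5×7 rectangle; Combining (union): only the 26.5×7 cube at (-2, 1.5) is present, so the union is just that shape — 1 connected region. The outline is a single polygon with 4 vertices. Extrusion per mm of travel: 0.6 × 0.2 / (π × 1.425²) = 0.018811. Accumulating E over each segment gives final E = 1.2603.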